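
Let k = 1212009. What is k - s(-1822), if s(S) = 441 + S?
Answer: 1213390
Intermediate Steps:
k - s(-1822) = 1212009 - (441 - 1822) = 1212009 - 1*(-1381) = 1212009 + 1381 = 1213390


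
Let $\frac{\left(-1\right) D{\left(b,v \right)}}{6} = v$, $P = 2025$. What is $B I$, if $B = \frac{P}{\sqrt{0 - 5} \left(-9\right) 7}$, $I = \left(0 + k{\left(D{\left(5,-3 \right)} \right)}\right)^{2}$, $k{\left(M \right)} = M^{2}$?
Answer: $\frac{4723920 i \sqrt{5}}{7} \approx 1.509 \cdot 10^{6} i$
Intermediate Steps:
$D{\left(b,v \right)} = - 6 v$
$I = 104976$ ($I = \left(0 + \left(\left(-6\right) \left(-3\right)\right)^{2}\right)^{2} = \left(0 + 18^{2}\right)^{2} = \left(0 + 324\right)^{2} = 324^{2} = 104976$)
$B = \frac{45 i \sqrt{5}}{7}$ ($B = \frac{2025}{\sqrt{0 - 5} \left(-9\right) 7} = \frac{2025}{\sqrt{-5} \left(-9\right) 7} = \frac{2025}{i \sqrt{5} \left(-9\right) 7} = \frac{2025}{- 9 i \sqrt{5} \cdot 7} = \frac{2025}{\left(-63\right) i \sqrt{5}} = 2025 \frac{i \sqrt{5}}{315} = \frac{45 i \sqrt{5}}{7} \approx 14.375 i$)
$B I = \frac{45 i \sqrt{5}}{7} \cdot 104976 = \frac{4723920 i \sqrt{5}}{7}$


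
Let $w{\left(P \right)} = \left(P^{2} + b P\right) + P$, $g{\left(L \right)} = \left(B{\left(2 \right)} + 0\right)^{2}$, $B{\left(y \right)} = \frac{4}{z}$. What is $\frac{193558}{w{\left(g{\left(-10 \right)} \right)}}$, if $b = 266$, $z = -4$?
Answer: $\frac{96779}{134} \approx 722.23$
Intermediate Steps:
$B{\left(y \right)} = -1$ ($B{\left(y \right)} = \frac{4}{-4} = 4 \left(- \frac{1}{4}\right) = -1$)
$g{\left(L \right)} = 1$ ($g{\left(L \right)} = \left(-1 + 0\right)^{2} = \left(-1\right)^{2} = 1$)
$w{\left(P \right)} = P^{2} + 267 P$ ($w{\left(P \right)} = \left(P^{2} + 266 P\right) + P = P^{2} + 267 P$)
$\frac{193558}{w{\left(g{\left(-10 \right)} \right)}} = \frac{193558}{1 \left(267 + 1\right)} = \frac{193558}{1 \cdot 268} = \frac{193558}{268} = 193558 \cdot \frac{1}{268} = \frac{96779}{134}$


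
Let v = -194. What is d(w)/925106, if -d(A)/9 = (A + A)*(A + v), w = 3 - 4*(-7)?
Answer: 45477/462553 ≈ 0.098317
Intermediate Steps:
w = 31 (w = 3 + 28 = 31)
d(A) = -18*A*(-194 + A) (d(A) = -9*(A + A)*(A - 194) = -9*2*A*(-194 + A) = -18*A*(-194 + A))
d(w)/925106 = (18*31*(194 - 1*31))/925106 = (18*31*(194 - 31))*(1/925106) = (18*31*163)*(1/925106) = 90954*(1/925106) = 45477/462553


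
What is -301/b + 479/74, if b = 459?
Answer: 197587/33966 ≈ 5.8172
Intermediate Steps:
-301/b + 479/74 = -301/459 + 479/74 = 197587/33966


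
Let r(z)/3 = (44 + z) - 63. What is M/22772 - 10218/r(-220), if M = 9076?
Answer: 19932649/1360627 ≈ 14.650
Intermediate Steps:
r(z) = -57 + 3*z (r(z) = 3*((44 + z) - 63) = 3*(-19 + z) = -57 + 3*z)
M/22772 - 10218/r(-220) = 9076/22772 - 10218/(-57 + 3*(-220)) = 9076*(1/22772) - 10218/(-57 - 660) = 2269/5693 - 10218/(-717) = 2269/5693 - 10218*(-1/717) = 2269/5693 + 3406/239 = 19932649/1360627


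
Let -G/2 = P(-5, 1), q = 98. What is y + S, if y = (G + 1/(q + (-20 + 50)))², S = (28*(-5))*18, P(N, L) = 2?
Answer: -41026559/16384 ≈ -2504.1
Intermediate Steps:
S = -2520 (S = -140*18 = -2520)
G = -4 (G = -2*2 = -4)
y = 261121/16384 (y = (-4 + 1/(98 + (-20 + 50)))² = (-4 + 1/(98 + 30))² = (-4 + 1/128)² = (-511/128)² = 261121/16384 ≈ 15.938)
y + S = 261121/16384 - 2520 = -41026559/16384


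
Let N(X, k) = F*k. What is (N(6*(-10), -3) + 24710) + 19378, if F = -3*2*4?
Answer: 44160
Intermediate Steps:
F = -24 (F = -6*4 = -24)
N(X, k) = -24*k
(N(6*(-10), -3) + 24710) + 19378 = (-24*(-3) + 24710) + 19378 = (72 + 24710) + 19378 = 24782 + 19378 = 44160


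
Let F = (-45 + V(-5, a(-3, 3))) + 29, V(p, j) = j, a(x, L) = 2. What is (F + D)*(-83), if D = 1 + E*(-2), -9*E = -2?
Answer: 10043/9 ≈ 1115.9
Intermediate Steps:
E = 2/9 (E = -⅑*(-2) = 2/9 ≈ 0.22222)
D = 5/9 (D = 1 + (2/9)*(-2) = 1 - 4/9 = 5/9 ≈ 0.55556)
F = -14 (F = (-45 + 2) + 29 = -43 + 29 = -14)
(F + D)*(-83) = (-14 + 5/9)*(-83) = -121/9*(-83) = 10043/9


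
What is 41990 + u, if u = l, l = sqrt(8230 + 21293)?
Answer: 41990 + sqrt(29523) ≈ 42162.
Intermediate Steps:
l = sqrt(29523) ≈ 171.82
u = sqrt(29523) ≈ 171.82
41990 + u = 41990 + sqrt(29523)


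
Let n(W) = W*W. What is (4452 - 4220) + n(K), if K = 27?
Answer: 961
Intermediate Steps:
n(W) = W**2
(4452 - 4220) + n(K) = (4452 - 4220) + 27**2 = 232 + 729 = 961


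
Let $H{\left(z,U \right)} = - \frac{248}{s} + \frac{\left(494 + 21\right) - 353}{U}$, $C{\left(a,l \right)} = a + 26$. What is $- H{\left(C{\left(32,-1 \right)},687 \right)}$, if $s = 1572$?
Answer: $- \frac{7024}{89997} \approx -0.078047$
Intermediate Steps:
$C{\left(a,l \right)} = 26 + a$
$H{\left(z,U \right)} = - \frac{62}{393} + \frac{162}{U}$ ($H{\left(z,U \right)} = - \frac{248}{1572} + \frac{\left(494 + 21\right) - 353}{U} = \left(-248\right) \frac{1}{1572} + \frac{515 - 353}{U} = - \frac{62}{393} + \frac{162}{U}$)
$- H{\left(C{\left(32,-1 \right)},687 \right)} = - (- \frac{62}{393} + \frac{162}{687}) = - (- \frac{62}{393} + 162 \cdot \frac{1}{687}) = - (- \frac{62}{393} + \frac{54}{229}) = \left(-1\right) \frac{7024}{89997} = - \frac{7024}{89997}$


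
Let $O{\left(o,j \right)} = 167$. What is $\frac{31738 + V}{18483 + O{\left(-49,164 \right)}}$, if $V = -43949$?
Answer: $- \frac{12211}{18650} \approx -0.65475$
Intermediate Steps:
$\frac{31738 + V}{18483 + O{\left(-49,164 \right)}} = \frac{31738 - 43949}{18483 + 167} = - \frac{12211}{18650}$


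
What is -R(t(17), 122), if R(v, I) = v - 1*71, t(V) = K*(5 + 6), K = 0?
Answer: 71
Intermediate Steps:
t(V) = 0 (t(V) = 0*(5 + 6) = 0*11 = 0)
R(v, I) = -71 + v (R(v, I) = v - 71 = -71 + v)
-R(t(17), 122) = -(-71 + 0) = -1*(-71) = 71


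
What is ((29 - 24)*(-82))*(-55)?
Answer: 22550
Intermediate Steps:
((29 - 24)*(-82))*(-55) = (5*(-82))*(-55) = -410*(-55) = 22550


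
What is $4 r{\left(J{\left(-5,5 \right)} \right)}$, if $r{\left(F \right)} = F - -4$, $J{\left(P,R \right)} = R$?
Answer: $36$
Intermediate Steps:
$r{\left(F \right)} = 4 + F$ ($r{\left(F \right)} = F + 4 = 4 + F$)
$4 r{\left(J{\left(-5,5 \right)} \right)} = 4 \left(4 + 5\right) = 4 \cdot 9 = 36$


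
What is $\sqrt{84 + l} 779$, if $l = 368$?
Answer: $1558 \sqrt{113} \approx 16562.0$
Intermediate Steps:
$\sqrt{84 + l} 779 = \sqrt{84 + 368} \cdot 779 = \sqrt{452} \cdot 779 = 2 \sqrt{113} \cdot 779 = 1558 \sqrt{113}$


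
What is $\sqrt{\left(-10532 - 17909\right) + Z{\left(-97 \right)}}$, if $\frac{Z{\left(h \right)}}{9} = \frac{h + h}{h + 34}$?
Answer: $\frac{i \sqrt{1392251}}{7} \approx 168.56 i$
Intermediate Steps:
$Z{\left(h \right)} = \frac{18 h}{34 + h}$ ($Z{\left(h \right)} = 9 \frac{h + h}{h + 34} = 9 \frac{2 h}{34 + h} = \frac{18 h}{34 + h}$)
$\sqrt{\left(-10532 - 17909\right) + Z{\left(-97 \right)}} = \sqrt{\left(-10532 - 17909\right) + 18 \left(-97\right) \frac{1}{34 - 97}} = \sqrt{\left(-10532 - 17909\right) + 18 \left(-97\right) \frac{1}{-63}} = \sqrt{-28441 + 18 \left(-97\right) \left(- \frac{1}{63}\right)} = \sqrt{-28441 + \frac{194}{7}} = \sqrt{- \frac{198893}{7}} = \frac{i \sqrt{1392251}}{7}$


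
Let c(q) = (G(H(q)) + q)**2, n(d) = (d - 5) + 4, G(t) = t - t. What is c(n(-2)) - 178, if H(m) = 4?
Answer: -169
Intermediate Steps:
G(t) = 0
n(d) = -1 + d (n(d) = (-5 + d) + 4 = -1 + d)
c(q) = q**2 (c(q) = (0 + q)**2 = q**2)
c(n(-2)) - 178 = (-1 - 2)**2 - 178 = (-3)**2 - 178 = 9 - 178 = -169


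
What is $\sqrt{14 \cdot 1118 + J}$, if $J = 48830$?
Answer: $\sqrt{64482} \approx 253.93$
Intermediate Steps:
$\sqrt{14 \cdot 1118 + J} = \sqrt{14 \cdot 1118 + 48830} = \sqrt{15652 + 48830} = \sqrt{64482}$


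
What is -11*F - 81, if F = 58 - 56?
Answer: -103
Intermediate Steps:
F = 2
-11*F - 81 = -11*2 - 81 = -22 - 81 = -103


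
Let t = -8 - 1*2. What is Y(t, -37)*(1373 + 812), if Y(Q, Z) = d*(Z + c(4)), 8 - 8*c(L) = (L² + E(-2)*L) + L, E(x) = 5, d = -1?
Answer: 89585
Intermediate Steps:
t = -10 (t = -8 - 2 = -10)
c(L) = 1 - 3*L/4 - L²/8 (c(L) = 1 - ((L² + 5*L) + L)/8 = 1 - (L² + 6*L)/8 = 1 + (-3*L/4 - L²/8) = 1 - 3*L/4 - L²/8)
Y(Q, Z) = 4 - Z (Y(Q, Z) = -(Z + (1 - ¾*4 - ⅛*4²)) = -(Z + (1 - 3 - ⅛*16)) = -(Z + (1 - 3 - 2)) = -(Z - 4) = -(-4 + Z) = 4 - Z)
Y(t, -37)*(1373 + 812) = (4 - 1*(-37))*(1373 + 812) = (4 + 37)*2185 = 41*2185 = 89585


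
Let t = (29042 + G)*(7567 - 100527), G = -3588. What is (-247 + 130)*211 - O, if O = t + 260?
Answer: 2366178893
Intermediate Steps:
t = -2366203840 (t = (29042 - 3588)*(7567 - 100527) = 25454*(-92960) = -2366203840)
O = -2366203580 (O = -2366203840 + 260 = -2366203580)
(-247 + 130)*211 - O = (-247 + 130)*211 - 1*(-2366203580) = -117*211 + 2366203580 = -24687 + 2366203580 = 2366178893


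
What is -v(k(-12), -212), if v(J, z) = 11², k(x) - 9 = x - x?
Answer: -121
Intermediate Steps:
k(x) = 9 (k(x) = 9 + (x - x) = 9 + 0 = 9)
v(J, z) = 121
-v(k(-12), -212) = -1*121 = -121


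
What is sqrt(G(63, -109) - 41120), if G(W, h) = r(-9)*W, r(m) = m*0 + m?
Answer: I*sqrt(41687) ≈ 204.17*I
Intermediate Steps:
r(m) = m (r(m) = 0 + m = m)
G(W, h) = -9*W
sqrt(G(63, -109) - 41120) = sqrt(-9*63 - 41120) = sqrt(-567 - 41120) = sqrt(-41687) = I*sqrt(41687)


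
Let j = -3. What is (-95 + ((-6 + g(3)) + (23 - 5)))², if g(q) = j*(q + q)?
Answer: 10201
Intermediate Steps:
g(q) = -6*q (g(q) = -3*(q + q) = -6*q)
(-95 + ((-6 + g(3)) + (23 - 5)))² = (-95 + ((-6 - 6*3) + (23 - 5)))² = (-95 + ((-6 - 18) + 18))² = (-95 + (-24 + 18))² = (-95 - 6)² = (-101)² = 10201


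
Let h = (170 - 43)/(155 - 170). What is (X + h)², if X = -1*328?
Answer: 25472209/225 ≈ 1.1321e+5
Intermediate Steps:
X = -328
h = -127/15 (h = 127/(-15) = 127*(-1/15) = -127/15 ≈ -8.4667)
(X + h)² = (-328 - 127/15)² = (-5047/15)² = 25472209/225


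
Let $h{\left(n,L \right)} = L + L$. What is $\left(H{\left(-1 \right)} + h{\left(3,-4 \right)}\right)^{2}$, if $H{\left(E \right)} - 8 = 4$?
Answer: $16$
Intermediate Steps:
$h{\left(n,L \right)} = 2 L$
$H{\left(E \right)} = 12$ ($H{\left(E \right)} = 8 + 4 = 12$)
$\left(H{\left(-1 \right)} + h{\left(3,-4 \right)}\right)^{2} = \left(12 + 2 \left(-4\right)\right)^{2} = \left(12 - 8\right)^{2} = 4^{2} = 16$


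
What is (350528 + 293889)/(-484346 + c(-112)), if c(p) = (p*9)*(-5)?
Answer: -13711/10198 ≈ -1.3445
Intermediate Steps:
c(p) = -45*p (c(p) = (9*p)*(-5) = -45*p)
(350528 + 293889)/(-484346 + c(-112)) = (350528 + 293889)/(-484346 - 45*(-112)) = 644417/(-484346 + 5040) = 644417/(-479306) = 644417*(-1/479306) = -13711/10198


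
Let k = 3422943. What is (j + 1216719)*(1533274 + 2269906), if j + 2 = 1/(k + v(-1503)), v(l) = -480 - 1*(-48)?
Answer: 15837306045140513840/3422511 ≈ 4.6274e+12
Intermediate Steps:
v(l) = -432 (v(l) = -480 + 48 = -432)
j = -6845021/3422511 (j = -2 + 1/(3422943 - 432) = -2 + 1/3422511 = -6845021/3422511 ≈ -2.0000)
(j + 1216719)*(1533274 + 2269906) = (-6845021/3422511 + 1216719)*(1533274 + 2269906) = (4164227316388/3422511)*3803180 = 15837306045140513840/3422511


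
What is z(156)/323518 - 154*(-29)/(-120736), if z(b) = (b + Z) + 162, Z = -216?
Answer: -4651027/126819056 ≈ -0.036674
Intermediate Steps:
z(b) = -54 + b (z(b) = (b - 216) + 162 = (-216 + b) + 162 = -54 + b)
z(156)/323518 - 154*(-29)/(-120736) = (-54 + 156)/323518 - 154*(-29)/(-120736) = 102*(1/323518) + 4466*(-1/120736) = 51/161759 - 29/784 = -4651027/126819056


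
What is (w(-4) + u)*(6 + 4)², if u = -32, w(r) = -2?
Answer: -3400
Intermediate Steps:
(w(-4) + u)*(6 + 4)² = (-2 - 32)*(6 + 4)² = -34*10² = -34*100 = -3400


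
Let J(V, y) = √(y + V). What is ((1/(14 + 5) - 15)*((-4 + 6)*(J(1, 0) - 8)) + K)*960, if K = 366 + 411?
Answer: 17989440/19 ≈ 9.4681e+5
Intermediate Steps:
J(V, y) = √(V + y)
K = 777
((1/(14 + 5) - 15)*((-4 + 6)*(J(1, 0) - 8)) + K)*960 = ((1/(14 + 5) - 15)*((-4 + 6)*(√(1 + 0) - 8)) + 777)*960 = ((1/19 - 15)*(2*(√1 - 8)) + 777)*960 = ((1/19 - 15)*(2*(1 - 8)) + 777)*960 = (-568*(-7)/19 + 777)*960 = (-284/19*(-14) + 777)*960 = (3976/19 + 777)*960 = (18739/19)*960 = 17989440/19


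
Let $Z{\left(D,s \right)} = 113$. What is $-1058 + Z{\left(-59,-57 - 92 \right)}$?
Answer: $-945$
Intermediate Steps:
$-1058 + Z{\left(-59,-57 - 92 \right)} = -1058 + 113 = -945$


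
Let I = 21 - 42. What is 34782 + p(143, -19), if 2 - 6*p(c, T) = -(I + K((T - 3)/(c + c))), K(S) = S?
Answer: 1356374/39 ≈ 34779.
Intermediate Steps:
I = -21
p(c, T) = -19/6 + (-3 + T)/(12*c) (p(c, T) = 1/3 - (-1)*(-21 + (T - 3)/(c + c))/6 = 1/3 - (-1)*(-21 + (-3 + T)/((2*c)))/6 = 1/3 - (-1)*(-21 + (-3 + T)*(1/(2*c)))/6 = 1/3 - (-1)*(-21 + (-3 + T)/(2*c))/6 = 1/3 - (21 - (-3 + T)/(2*c))/6 = 1/3 + (-7/2 + (-3 + T)/(12*c)) = -19/6 + (-3 + T)/(12*c))
34782 + p(143, -19) = 34782 + (1/12)*(-3 - 19 - 38*143)/143 = 34782 + (1/12)*(1/143)*(-3 - 19 - 5434) = 34782 + (1/12)*(1/143)*(-5456) = 34782 - 124/39 = 1356374/39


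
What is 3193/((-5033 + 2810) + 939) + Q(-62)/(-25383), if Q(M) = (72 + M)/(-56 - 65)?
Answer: -3268928453/1314534804 ≈ -2.4868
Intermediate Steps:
Q(M) = -72/121 - M/121 (Q(M) = (72 + M)/(-121) = (72 + M)*(-1/121) = -72/121 - M/121)
3193/((-5033 + 2810) + 939) + Q(-62)/(-25383) = 3193/((-5033 + 2810) + 939) + (-72/121 - 1/121*(-62))/(-25383) = 3193/(-2223 + 939) + (-72/121 + 62/121)*(-1/25383) = 3193/(-1284) - 10/121*(-1/25383) = 3193*(-1/1284) + 10/3071343 = -3193/1284 + 10/3071343 = -3268928453/1314534804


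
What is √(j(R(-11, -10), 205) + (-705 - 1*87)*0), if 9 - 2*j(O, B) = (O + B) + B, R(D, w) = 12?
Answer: I*√826/2 ≈ 14.37*I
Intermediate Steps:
j(O, B) = 9/2 - B - O/2 (j(O, B) = 9/2 - ((O + B) + B)/2 = 9/2 - ((B + O) + B)/2 = 9/2 - (O + 2*B)/2 = 9/2 + (-B - O/2) = 9/2 - B - O/2)
√(j(R(-11, -10), 205) + (-705 - 1*87)*0) = √((9/2 - 1*205 - ½*12) + (-705 - 1*87)*0) = √((9/2 - 205 - 6) + (-705 - 87)*0) = √(-413/2 - 792*0) = √(-413/2 + 0) = √(-413/2) = I*√826/2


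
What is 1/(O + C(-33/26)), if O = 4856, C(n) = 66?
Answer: 1/4922 ≈ 0.00020317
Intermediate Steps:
1/(O + C(-33/26)) = 1/(4856 + 66) = 1/4922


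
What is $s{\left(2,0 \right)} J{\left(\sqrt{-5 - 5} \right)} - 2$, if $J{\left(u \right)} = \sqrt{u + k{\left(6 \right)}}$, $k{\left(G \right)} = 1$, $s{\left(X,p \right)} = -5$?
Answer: $-2 - 5 \sqrt{1 + i \sqrt{10}} \approx -9.3456 - 5.3812 i$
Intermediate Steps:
$J{\left(u \right)} = \sqrt{1 + u}$ ($J{\left(u \right)} = \sqrt{u + 1} = \sqrt{1 + u}$)
$s{\left(2,0 \right)} J{\left(\sqrt{-5 - 5} \right)} - 2 = - 5 \sqrt{1 + \sqrt{-5 - 5}} - 2 = - 5 \sqrt{1 + \sqrt{-10}} - 2 = - 5 \sqrt{1 + i \sqrt{10}} - 2 = -2 - 5 \sqrt{1 + i \sqrt{10}}$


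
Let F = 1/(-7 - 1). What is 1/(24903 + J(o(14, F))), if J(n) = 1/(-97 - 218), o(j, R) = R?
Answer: 315/7844444 ≈ 4.0156e-5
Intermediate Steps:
F = -⅛ (F = 1/(-8) = -⅛ ≈ -0.12500)
J(n) = -1/315 (J(n) = 1/(-315) = -1/315)
1/(24903 + J(o(14, F))) = 1/(24903 - 1/315) = 1/(7844444/315) = 315/7844444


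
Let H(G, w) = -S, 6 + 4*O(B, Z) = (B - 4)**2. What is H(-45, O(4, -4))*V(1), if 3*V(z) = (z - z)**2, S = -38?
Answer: 0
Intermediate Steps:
O(B, Z) = -3/2 + (-4 + B)**2/4 (O(B, Z) = -3/2 + (B - 4)**2/4 = -3/2 + (-4 + B)**2/4)
H(G, w) = 38 (H(G, w) = -1*(-38) = 38)
V(z) = 0 (V(z) = (z - z)**2/3 = (1/3)*0**2 = (1/3)*0 = 0)
H(-45, O(4, -4))*V(1) = 38*0 = 0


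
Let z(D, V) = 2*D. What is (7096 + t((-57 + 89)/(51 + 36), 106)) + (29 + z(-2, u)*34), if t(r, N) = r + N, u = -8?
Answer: 617297/87 ≈ 7095.4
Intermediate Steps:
t(r, N) = N + r
(7096 + t((-57 + 89)/(51 + 36), 106)) + (29 + z(-2, u)*34) = (7096 + (106 + (-57 + 89)/(51 + 36))) + (29 + (2*(-2))*34) = (7096 + (106 + 32/87)) + (29 - 4*34) = (7096 + (106 + 32*(1/87))) + (29 - 136) = (7096 + (106 + 32/87)) - 107 = (7096 + 9254/87) - 107 = 626606/87 - 107 = 617297/87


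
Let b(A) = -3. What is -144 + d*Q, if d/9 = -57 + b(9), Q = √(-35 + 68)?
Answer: -144 - 540*√33 ≈ -3246.1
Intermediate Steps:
Q = √33 ≈ 5.7446
d = -540 (d = 9*(-57 - 3) = 9*(-60) = -540)
-144 + d*Q = -144 - 540*√33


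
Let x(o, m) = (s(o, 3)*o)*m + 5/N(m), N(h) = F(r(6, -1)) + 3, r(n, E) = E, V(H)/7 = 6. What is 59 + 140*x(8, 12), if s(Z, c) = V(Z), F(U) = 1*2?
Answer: 564679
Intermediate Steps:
V(H) = 42 (V(H) = 7*6 = 42)
F(U) = 2
N(h) = 5 (N(h) = 2 + 3 = 5)
s(Z, c) = 42
x(o, m) = 1 + 42*m*o (x(o, m) = (42*o)*m + 5/5 = 42*m*o + 5*(1/5) = 42*m*o + 1 = 1 + 42*m*o)
59 + 140*x(8, 12) = 59 + 140*(1 + 42*12*8) = 59 + 140*(1 + 4032) = 59 + 140*4033 = 59 + 564620 = 564679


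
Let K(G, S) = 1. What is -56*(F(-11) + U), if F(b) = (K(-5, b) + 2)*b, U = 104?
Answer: -3976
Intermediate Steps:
F(b) = 3*b (F(b) = (1 + 2)*b = 3*b)
-56*(F(-11) + U) = -56*(3*(-11) + 104) = -56*(-33 + 104) = -56*71 = -3976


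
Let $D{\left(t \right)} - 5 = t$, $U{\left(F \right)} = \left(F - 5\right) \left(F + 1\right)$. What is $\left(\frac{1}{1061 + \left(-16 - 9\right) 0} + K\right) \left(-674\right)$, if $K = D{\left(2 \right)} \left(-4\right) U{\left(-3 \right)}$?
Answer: $\frac{320370398}{1061} \approx 3.0195 \cdot 10^{5}$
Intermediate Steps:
$U{\left(F \right)} = \left(1 + F\right) \left(-5 + F\right)$ ($U{\left(F \right)} = \left(-5 + F\right) \left(1 + F\right) = \left(1 + F\right) \left(-5 + F\right)$)
$D{\left(t \right)} = 5 + t$
$K = -448$ ($K = \left(5 + 2\right) \left(-4\right) \left(-5 + \left(-3\right)^{2} - -12\right) = 7 \left(-4\right) \left(-5 + 9 + 12\right) = \left(-28\right) 16 = -448$)
$\left(\frac{1}{1061 + \left(-16 - 9\right) 0} + K\right) \left(-674\right) = \left(\frac{1}{1061 + \left(-16 - 9\right) 0} - 448\right) \left(-674\right) = \left(\frac{1}{1061 - 0} - 448\right) \left(-674\right) = \left(\frac{1}{1061 + 0} - 448\right) \left(-674\right) = \left(\frac{1}{1061} - 448\right) \left(-674\right) = \left(- \frac{475327}{1061}\right) \left(-674\right) = \frac{320370398}{1061}$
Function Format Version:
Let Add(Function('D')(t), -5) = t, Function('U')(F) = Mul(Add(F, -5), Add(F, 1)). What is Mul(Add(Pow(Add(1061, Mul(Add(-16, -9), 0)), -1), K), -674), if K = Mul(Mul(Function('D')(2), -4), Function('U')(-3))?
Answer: Rational(320370398, 1061) ≈ 3.0195e+5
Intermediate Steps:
Function('U')(F) = Mul(Add(1, F), Add(-5, F)) (Function('U')(F) = Mul(Add(-5, F), Add(1, F)) = Mul(Add(1, F), Add(-5, F)))
Function('D')(t) = Add(5, t)
K = -448 (K = Mul(Mul(Add(5, 2), -4), Add(-5, Pow(-3, 2), Mul(-4, -3))) = Mul(Mul(7, -4), Add(-5, 9, 12)) = Mul(-28, 16) = -448)
Mul(Add(Pow(Add(1061, Mul(Add(-16, -9), 0)), -1), K), -674) = Mul(Add(Pow(Add(1061, Mul(Add(-16, -9), 0)), -1), -448), -674) = Mul(Add(Pow(Add(1061, Mul(-25, 0)), -1), -448), -674) = Mul(Add(Pow(Add(1061, 0), -1), -448), -674) = Mul(Add(Pow(1061, -1), -448), -674) = Mul(Add(Rational(1, 1061), -448), -674) = Mul(Rational(-475327, 1061), -674) = Rational(320370398, 1061)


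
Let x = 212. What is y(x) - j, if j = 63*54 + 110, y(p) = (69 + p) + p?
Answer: -3019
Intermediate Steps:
y(p) = 69 + 2*p
j = 3512 (j = 3402 + 110 = 3512)
y(x) - j = (69 + 2*212) - 1*3512 = (69 + 424) - 3512 = 493 - 3512 = -3019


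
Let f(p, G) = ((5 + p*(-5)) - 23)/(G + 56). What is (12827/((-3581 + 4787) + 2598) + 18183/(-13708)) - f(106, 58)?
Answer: 424326322/61922463 ≈ 6.8525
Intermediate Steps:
f(p, G) = (-18 - 5*p)/(56 + G) (f(p, G) = ((5 - 5*p) - 23)/(56 + G) = (-18 - 5*p)/(56 + G))
(12827/((-3581 + 4787) + 2598) + 18183/(-13708)) - f(106, 58) = (12827/((-3581 + 4787) + 2598) + 18183/(-13708)) - (-18 - 5*106)/(56 + 58) = (12827/(1206 + 2598) + 18183*(-1/13708)) - (-18 - 530)/114 = (12827/3804 - 18183/13708) - (-548)/114 = (12827*(1/3804) - 18183/13708) - 1*(-274/57) = (12827/3804 - 18183/13708) + 274/57 = 6666524/3259077 + 274/57 = 424326322/61922463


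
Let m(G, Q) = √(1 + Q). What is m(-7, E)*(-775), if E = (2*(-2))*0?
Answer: -775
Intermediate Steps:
E = 0 (E = -4*0 = 0)
m(-7, E)*(-775) = √(1 + 0)*(-775) = √1*(-775) = 1*(-775) = -775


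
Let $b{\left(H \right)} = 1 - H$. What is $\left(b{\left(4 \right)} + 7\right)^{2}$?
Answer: $16$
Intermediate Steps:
$\left(b{\left(4 \right)} + 7\right)^{2} = \left(\left(1 - 4\right) + 7\right)^{2} = \left(-3 + 7\right)^{2} = 4^{2} = 16$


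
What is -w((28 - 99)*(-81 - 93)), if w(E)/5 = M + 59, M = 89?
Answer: -740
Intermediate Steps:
w(E) = 740 (w(E) = 5*(89 + 59) = 5*148 = 740)
-w((28 - 99)*(-81 - 93)) = -1*740 = -740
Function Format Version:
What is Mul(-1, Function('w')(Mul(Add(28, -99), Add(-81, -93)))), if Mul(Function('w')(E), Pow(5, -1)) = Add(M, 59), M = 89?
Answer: -740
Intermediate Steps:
Function('w')(E) = 740 (Function('w')(E) = Mul(5, Add(89, 59)) = Mul(5, 148) = 740)
Mul(-1, Function('w')(Mul(Add(28, -99), Add(-81, -93)))) = Mul(-1, 740) = -740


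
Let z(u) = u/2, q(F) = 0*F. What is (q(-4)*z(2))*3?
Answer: 0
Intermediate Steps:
q(F) = 0
z(u) = u/2 (z(u) = u*(½) = u/2)
(q(-4)*z(2))*3 = (0*((½)*2))*3 = (0*1)*3 = 0*3 = 0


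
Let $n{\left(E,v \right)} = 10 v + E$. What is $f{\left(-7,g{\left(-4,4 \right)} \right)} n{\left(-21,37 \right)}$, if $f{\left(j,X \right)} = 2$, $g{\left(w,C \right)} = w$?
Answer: $698$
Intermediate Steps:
$n{\left(E,v \right)} = E + 10 v$
$f{\left(-7,g{\left(-4,4 \right)} \right)} n{\left(-21,37 \right)} = 2 \left(-21 + 10 \cdot 37\right) = 2 \left(-21 + 370\right) = 2 \cdot 349 = 698$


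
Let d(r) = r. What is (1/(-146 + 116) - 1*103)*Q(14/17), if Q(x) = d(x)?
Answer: -21637/255 ≈ -84.851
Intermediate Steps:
Q(x) = x
(1/(-146 + 116) - 1*103)*Q(14/17) = (1/(-146 + 116) - 1*103)*(14/17) = (1/(-30) - 103)*(14*(1/17)) = (-1/30 - 103)*(14/17) = -3091/30*14/17 = -21637/255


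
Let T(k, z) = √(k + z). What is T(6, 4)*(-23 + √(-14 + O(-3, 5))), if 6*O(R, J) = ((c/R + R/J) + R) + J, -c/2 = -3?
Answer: -23*√10 + I*√141 ≈ -72.732 + 11.874*I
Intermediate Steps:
c = 6 (c = -2*(-3) = 6)
O(R, J) = 1/R + J/6 + R/6 + R/(6*J) (O(R, J) = (((6/R + R/J) + R) + J)/6 = ((R + 6/R + R/J) + J)/6 = (J + R + 6/R + R/J)/6 = 1/R + J/6 + R/6 + R/(6*J))
T(6, 4)*(-23 + √(-14 + O(-3, 5))) = √(6 + 4)*(-23 + √(-14 + (1/(-3) + (⅙)*5 + (⅙)*(-3) + (⅙)*(-3)/5))) = √10*(-23 + √(-14 + (-⅓ + ⅚ - ½ + (⅙)*(-3)*(⅕)))) = √10*(-23 + √(-14 + (-⅓ + ⅚ - ½ - ⅒))) = √10*(-23 + √(-14 - ⅒)) = √10*(-23 + √(-141/10)) = √10*(-23 + I*√1410/10)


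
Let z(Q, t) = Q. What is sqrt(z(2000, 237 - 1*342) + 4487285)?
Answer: sqrt(4489285) ≈ 2118.8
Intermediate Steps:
sqrt(z(2000, 237 - 1*342) + 4487285) = sqrt(2000 + 4487285) = sqrt(4489285)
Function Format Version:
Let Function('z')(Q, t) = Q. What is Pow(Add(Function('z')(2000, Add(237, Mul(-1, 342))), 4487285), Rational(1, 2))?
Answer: Pow(4489285, Rational(1, 2)) ≈ 2118.8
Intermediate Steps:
Pow(Add(Function('z')(2000, Add(237, Mul(-1, 342))), 4487285), Rational(1, 2)) = Pow(Add(2000, 4487285), Rational(1, 2)) = Pow(4489285, Rational(1, 2))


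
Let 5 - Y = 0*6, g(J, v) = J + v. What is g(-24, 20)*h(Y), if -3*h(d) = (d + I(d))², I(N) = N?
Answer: 400/3 ≈ 133.33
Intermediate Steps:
Y = 5 (Y = 5 - 0*6 = 5 - 1*0 = 5 + 0 = 5)
h(d) = -4*d²/3 (h(d) = -(d + d)²/3 = -4*d²/3)
g(-24, 20)*h(Y) = (-24 + 20)*(-4/3*5²) = -(-16)*25/3 = -4*(-100/3) = 400/3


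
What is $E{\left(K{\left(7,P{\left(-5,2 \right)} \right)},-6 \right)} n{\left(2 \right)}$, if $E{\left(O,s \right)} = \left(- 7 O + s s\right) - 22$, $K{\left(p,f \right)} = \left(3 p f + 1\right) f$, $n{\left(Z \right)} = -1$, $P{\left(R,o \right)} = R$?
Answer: $3626$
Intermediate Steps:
$K{\left(p,f \right)} = f \left(1 + 3 f p\right)$ ($K{\left(p,f \right)} = \left(3 f p + 1\right) f = \left(1 + 3 f p\right) f = f \left(1 + 3 f p\right)$)
$E{\left(O,s \right)} = -22 + s^{2} - 7 O$ ($E{\left(O,s \right)} = \left(- 7 O + s^{2}\right) - 22 = \left(s^{2} - 7 O\right) - 22 = -22 + s^{2} - 7 O$)
$E{\left(K{\left(7,P{\left(-5,2 \right)} \right)},-6 \right)} n{\left(2 \right)} = \left(-22 + \left(-6\right)^{2} - 7 \left(- 5 \left(1 + 3 \left(-5\right) 7\right)\right)\right) \left(-1\right) = \left(-22 + 36 - 7 \left(- 5 \left(1 - 105\right)\right)\right) \left(-1\right) = \left(-22 + 36 - 7 \left(\left(-5\right) \left(-104\right)\right)\right) \left(-1\right) = \left(-22 + 36 - 3640\right) \left(-1\right) = \left(-3626\right) \left(-1\right) = 3626$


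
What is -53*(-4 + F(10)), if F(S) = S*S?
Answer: -5088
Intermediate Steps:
F(S) = S**2
-53*(-4 + F(10)) = -53*(-4 + 10**2) = -53*(-4 + 100) = -53*96 = -5088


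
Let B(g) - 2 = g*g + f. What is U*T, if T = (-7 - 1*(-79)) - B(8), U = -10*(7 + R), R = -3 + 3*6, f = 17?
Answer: 2420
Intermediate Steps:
R = 15 (R = -3 + 18 = 15)
U = -220 (U = -10*(7 + 15) = -10*22 = -220)
B(g) = 19 + g**2 (B(g) = 2 + (g*g + 17) = 2 + (g**2 + 17) = 2 + (17 + g**2) = 19 + g**2)
T = -11 (T = (-7 - 1*(-79)) - (19 + 8**2) = (-7 + 79) - (19 + 64) = 72 - 1*83 = 72 - 83 = -11)
U*T = -220*(-11) = 2420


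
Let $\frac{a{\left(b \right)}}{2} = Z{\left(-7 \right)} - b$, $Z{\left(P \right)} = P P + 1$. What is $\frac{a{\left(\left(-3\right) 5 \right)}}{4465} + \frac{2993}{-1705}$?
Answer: $- \frac{2628419}{1522565} \approx -1.7263$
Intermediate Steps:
$Z{\left(P \right)} = 1 + P^{2}$ ($Z{\left(P \right)} = P^{2} + 1 = 1 + P^{2}$)
$a{\left(b \right)} = 100 - 2 b$ ($a{\left(b \right)} = 2 \left(\left(1 + \left(-7\right)^{2}\right) - b\right) = 2 \left(\left(1 + 49\right) - b\right) = 2 \left(50 - b\right) = 100 - 2 b$)
$\frac{a{\left(\left(-3\right) 5 \right)}}{4465} + \frac{2993}{-1705} = \frac{100 - 2 \left(\left(-3\right) 5\right)}{4465} + \frac{2993}{-1705} = \left(100 - -30\right) \frac{1}{4465} + 2993 \left(- \frac{1}{1705}\right) = \left(100 + 30\right) \frac{1}{4465} - \frac{2993}{1705} = 130 \cdot \frac{1}{4465} - \frac{2993}{1705} = \frac{26}{893} - \frac{2993}{1705} = - \frac{2628419}{1522565}$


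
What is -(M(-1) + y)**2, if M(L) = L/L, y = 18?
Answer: -361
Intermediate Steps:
M(L) = 1
-(M(-1) + y)**2 = -(1 + 18)**2 = -1*19**2 = -1*361 = -361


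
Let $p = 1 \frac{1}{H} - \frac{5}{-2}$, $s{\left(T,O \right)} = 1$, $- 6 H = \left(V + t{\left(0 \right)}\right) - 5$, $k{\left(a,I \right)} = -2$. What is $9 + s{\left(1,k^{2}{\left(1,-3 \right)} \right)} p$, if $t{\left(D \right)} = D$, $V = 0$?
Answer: $\frac{127}{10} \approx 12.7$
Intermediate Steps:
$H = \frac{5}{6}$ ($H = - \frac{\left(0 + 0\right) - 5}{6} = - \frac{0 - 5}{6} = \left(- \frac{1}{6}\right) \left(-5\right) = \frac{5}{6} \approx 0.83333$)
$p = \frac{37}{10}$ ($p = 1 \frac{1}{\frac{5}{6}} - \frac{5}{-2} = 1 \cdot \frac{6}{5} - - \frac{5}{2} = \frac{6}{5} + \frac{5}{2} = \frac{37}{10} \approx 3.7$)
$9 + s{\left(1,k^{2}{\left(1,-3 \right)} \right)} p = 9 + 1 \cdot \frac{37}{10} = 9 + \frac{37}{10} = \frac{127}{10}$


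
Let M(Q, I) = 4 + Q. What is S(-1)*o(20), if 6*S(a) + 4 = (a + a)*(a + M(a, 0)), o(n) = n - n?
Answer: 0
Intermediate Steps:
o(n) = 0
S(a) = -⅔ + a*(4 + 2*a)/3 (S(a) = -⅔ + ((a + a)*(a + (4 + a)))/6 = -⅔ + ((2*a)*(4 + 2*a))/6 = -⅔ + (2*a*(4 + 2*a))/6 = -⅔ + a*(4 + 2*a)/3)
S(-1)*o(20) = (-⅔ + (⅓)*(-1)² + (⅓)*(-1)*(4 - 1))*0 = (-⅔ + (⅓)*1 + (⅓)*(-1)*3)*0 = (-⅔ + ⅓ - 1)*0 = -4/3*0 = 0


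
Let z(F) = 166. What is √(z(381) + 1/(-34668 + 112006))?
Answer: √992873673842/77338 ≈ 12.884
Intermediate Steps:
√(z(381) + 1/(-34668 + 112006)) = √(166 + 1/(-34668 + 112006)) = √(166 + 1/77338) = √(12838109/77338) = √992873673842/77338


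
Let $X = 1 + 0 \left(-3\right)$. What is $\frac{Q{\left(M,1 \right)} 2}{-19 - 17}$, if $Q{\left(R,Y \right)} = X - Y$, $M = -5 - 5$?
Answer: $0$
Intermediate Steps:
$X = 1$ ($X = 1 + 0 = 1$)
$M = -10$
$Q{\left(R,Y \right)} = 1 - Y$
$\frac{Q{\left(M,1 \right)} 2}{-19 - 17} = \frac{\left(1 - 1\right) 2}{-19 - 17} = \frac{\left(1 - 1\right) 2}{-36} = 0 \cdot 2 \left(- \frac{1}{36}\right) = 0 \left(- \frac{1}{36}\right) = 0$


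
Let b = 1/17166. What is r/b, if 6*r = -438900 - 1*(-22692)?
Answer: -1190771088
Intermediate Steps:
r = -69368 (r = (-438900 - 1*(-22692))/6 = (-438900 + 22692)/6 = (1/6)*(-416208) = -69368)
b = 1/17166 ≈ 5.8255e-5
r/b = -69368/1/17166 = -69368*17166 = -1190771088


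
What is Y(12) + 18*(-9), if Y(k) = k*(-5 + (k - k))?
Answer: -222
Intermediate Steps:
Y(k) = -5*k (Y(k) = k*(-5 + 0) = k*(-5) = -5*k)
Y(12) + 18*(-9) = -5*12 + 18*(-9) = -60 - 162 = -222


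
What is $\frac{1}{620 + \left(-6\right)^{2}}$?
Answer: $\frac{1}{656} \approx 0.0015244$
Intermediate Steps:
$\frac{1}{620 + \left(-6\right)^{2}} = \frac{1}{620 + 36} = \frac{1}{656}$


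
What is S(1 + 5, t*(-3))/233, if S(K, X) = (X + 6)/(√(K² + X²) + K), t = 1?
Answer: -2/233 + √5/233 ≈ 0.0010132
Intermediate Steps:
S(K, X) = (6 + X)/(K + √(K² + X²))
S(1 + 5, t*(-3))/233 = ((6 + 1*(-3))/((1 + 5) + √((1 + 5)² + (1*(-3))²)))/233 = ((6 - 3)/(6 + √(6² + (-3)²)))*(1/233) = (3/(6 + √(36 + 9)))*(1/233) = (3/(6 + √45))*(1/233) = (3/(6 + 3*√5))*(1/233) = 3/(233*(6 + 3*√5))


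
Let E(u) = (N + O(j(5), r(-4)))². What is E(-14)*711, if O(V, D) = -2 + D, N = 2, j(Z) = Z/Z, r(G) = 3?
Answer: 6399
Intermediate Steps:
j(Z) = 1
E(u) = 9 (E(u) = (2 + (-2 + 3))² = (2 + 1)² = 3² = 9)
E(-14)*711 = 9*711 = 6399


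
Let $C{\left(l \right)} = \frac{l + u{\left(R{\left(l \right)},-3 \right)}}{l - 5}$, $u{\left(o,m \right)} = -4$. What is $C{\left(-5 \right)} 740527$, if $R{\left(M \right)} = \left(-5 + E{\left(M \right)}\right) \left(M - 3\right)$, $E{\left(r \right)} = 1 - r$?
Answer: $\frac{6664743}{10} \approx 6.6647 \cdot 10^{5}$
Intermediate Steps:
$R{\left(M \right)} = \left(-4 - M\right) \left(-3 + M\right)$ ($R{\left(M \right)} = \left(-5 - \left(-1 + M\right)\right) \left(M - 3\right) = \left(-4 - M\right) \left(-3 + M\right)$)
$C{\left(l \right)} = \frac{-4 + l}{-5 + l}$ ($C{\left(l \right)} = \frac{l - 4}{l - 5} = \frac{-4 + l}{-5 + l}$)
$C{\left(-5 \right)} 740527 = \frac{-4 - 5}{-5 - 5} \cdot 740527 = \frac{1}{-10} \left(-9\right) 740527 = \left(- \frac{1}{10}\right) \left(-9\right) 740527 = \frac{9}{10} \cdot 740527 = \frac{6664743}{10}$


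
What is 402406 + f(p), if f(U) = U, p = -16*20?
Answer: 402086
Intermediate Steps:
p = -320
402406 + f(p) = 402406 - 320 = 402086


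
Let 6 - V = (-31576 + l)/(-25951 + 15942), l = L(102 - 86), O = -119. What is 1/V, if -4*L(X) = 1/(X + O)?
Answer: 4123708/11732937 ≈ 0.35146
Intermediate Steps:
L(X) = -1/(4*(-119 + X)) (L(X) = -1/(4*(X - 119)) = -1/(4*(-119 + X)))
l = 1/412 (l = -1/(-476 + 4*(102 - 86)) = -1/(-476 + 4*16) = -1/(-476 + 64) = -1/(-412) = -1*(-1/412) = 1/412 ≈ 0.0024272)
V = 11732937/4123708 (V = 6 - (-31576 + 1/412)/(-25951 + 15942) = 6 - (-13009311)/(412*(-10009)) = 6 - (-13009311)*(-1)/(412*10009) = 6 - 1*13009311/4123708 = 6 - 13009311/4123708 = 11732937/4123708 ≈ 2.8452)
1/V = 1/(11732937/4123708) = 4123708/11732937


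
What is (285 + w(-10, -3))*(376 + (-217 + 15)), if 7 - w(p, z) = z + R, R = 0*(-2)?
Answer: 51330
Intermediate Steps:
R = 0
w(p, z) = 7 - z (w(p, z) = 7 - (z + 0) = 7 - z)
(285 + w(-10, -3))*(376 + (-217 + 15)) = (285 + (7 - 1*(-3)))*(376 + (-217 + 15)) = (285 + (7 + 3))*(376 - 202) = (285 + 10)*174 = 295*174 = 51330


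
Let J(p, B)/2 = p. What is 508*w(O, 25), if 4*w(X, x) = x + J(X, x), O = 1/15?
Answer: 47879/15 ≈ 3191.9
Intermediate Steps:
O = 1/15 ≈ 0.066667
J(p, B) = 2*p
w(X, x) = X/2 + x/4 (w(X, x) = (x + 2*X)/4 = X/2 + x/4)
508*w(O, 25) = 508*((1/2)*(1/15) + (1/4)*25) = 508*(1/30 + 25/4) = 508*(377/60) = 47879/15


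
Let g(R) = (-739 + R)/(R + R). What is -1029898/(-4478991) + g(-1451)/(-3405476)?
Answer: 5089077124525903/22132242810692916 ≈ 0.22994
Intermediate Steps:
g(R) = (-739 + R)/(2*R) (g(R) = (-739 + R)/((2*R)) = (-739 + R)*(1/(2*R)) = (-739 + R)/(2*R))
-1029898/(-4478991) + g(-1451)/(-3405476) = -1029898/(-4478991) + ((1/2)*(-739 - 1451)/(-1451))/(-3405476) = -1029898*(-1/4478991) + ((1/2)*(-1/1451)*(-2190))*(-1/3405476) = 1029898/4478991 + (1095/1451)*(-1/3405476) = 1029898/4478991 - 1095/4941345676 = 5089077124525903/22132242810692916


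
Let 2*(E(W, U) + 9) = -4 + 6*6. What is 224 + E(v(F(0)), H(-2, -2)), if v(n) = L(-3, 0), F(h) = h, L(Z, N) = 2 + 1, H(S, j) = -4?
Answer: 231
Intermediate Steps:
L(Z, N) = 3
v(n) = 3
E(W, U) = 7 (E(W, U) = -9 + (-4 + 6*6)/2 = -9 + (-4 + 36)/2 = -9 + (1/2)*32 = -9 + 16 = 7)
224 + E(v(F(0)), H(-2, -2)) = 224 + 7 = 231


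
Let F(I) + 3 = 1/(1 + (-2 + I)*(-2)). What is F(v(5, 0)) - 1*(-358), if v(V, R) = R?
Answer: 1776/5 ≈ 355.20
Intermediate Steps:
F(I) = -3 + 1/(5 - 2*I) (F(I) = -3 + 1/(1 + (-2 + I)*(-2)) = -3 + 1/(1 + (4 - 2*I)) = -3 + 1/(5 - 2*I))
F(v(5, 0)) - 1*(-358) = 2*(7 - 3*0)/(-5 + 2*0) - 1*(-358) = 2*(7 + 0)/(-5 + 0) + 358 = 2*7/(-5) + 358 = 2*(-⅕)*7 + 358 = -14/5 + 358 = 1776/5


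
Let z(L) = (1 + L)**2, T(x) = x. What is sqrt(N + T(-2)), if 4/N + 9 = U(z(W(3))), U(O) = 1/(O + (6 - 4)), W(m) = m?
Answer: I*sqrt(63434)/161 ≈ 1.5644*I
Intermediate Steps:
U(O) = 1/(2 + O) (U(O) = 1/(O + 2) = 1/(2 + O))
N = -72/161 (N = 4/(-9 + 1/(2 + (1 + 3)**2)) = 4/(-9 + 1/(2 + 4**2)) = 4/(-9 + 1/(2 + 16)) = 4/(-9 + 1/18) = 4/(-161/18) = 4*(-18/161) = -72/161 ≈ -0.44721)
sqrt(N + T(-2)) = sqrt(-72/161 - 2) = sqrt(-394/161) = I*sqrt(63434)/161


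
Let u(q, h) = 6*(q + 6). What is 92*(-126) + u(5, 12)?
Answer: -11526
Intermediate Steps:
u(q, h) = 36 + 6*q (u(q, h) = 6*(6 + q) = 36 + 6*q)
92*(-126) + u(5, 12) = 92*(-126) + (36 + 6*5) = -11592 + (36 + 30) = -11592 + 66 = -11526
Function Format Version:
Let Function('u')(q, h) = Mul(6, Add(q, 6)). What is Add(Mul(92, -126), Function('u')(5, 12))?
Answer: -11526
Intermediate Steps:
Function('u')(q, h) = Add(36, Mul(6, q)) (Function('u')(q, h) = Mul(6, Add(6, q)) = Add(36, Mul(6, q)))
Add(Mul(92, -126), Function('u')(5, 12)) = Add(Mul(92, -126), Add(36, Mul(6, 5))) = Add(-11592, Add(36, 30)) = Add(-11592, 66) = -11526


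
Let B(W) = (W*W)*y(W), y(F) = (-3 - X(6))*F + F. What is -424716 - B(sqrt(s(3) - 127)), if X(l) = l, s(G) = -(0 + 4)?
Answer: -424716 - 1048*I*sqrt(131) ≈ -4.2472e+5 - 11995.0*I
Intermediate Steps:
s(G) = -4 (s(G) = -1*4 = -4)
y(F) = -8*F (y(F) = (-3 - 1*6)*F + F = (-3 - 6)*F + F = -9*F + F = -8*F)
B(W) = -8*W**3 (B(W) = (W*W)*(-8*W) = W**2*(-8*W) = -8*W**3)
-424716 - B(sqrt(s(3) - 127)) = -424716 - (-8)*(sqrt(-4 - 127))**3 = -424716 - (-8)*(sqrt(-131))**3 = -424716 - (-8)*(I*sqrt(131))**3 = -424716 - (-8)*(-131*I*sqrt(131)) = -424716 - 1048*I*sqrt(131)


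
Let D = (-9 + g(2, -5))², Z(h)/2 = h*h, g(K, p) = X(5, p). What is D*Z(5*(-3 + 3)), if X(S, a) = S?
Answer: 0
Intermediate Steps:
g(K, p) = 5
Z(h) = 2*h² (Z(h) = 2*(h*h) = 2*h²)
D = 16 (D = (-9 + 5)² = (-4)² = 16)
D*Z(5*(-3 + 3)) = 16*(2*(5*(-3 + 3))²) = 16*(2*(5*0)²) = 16*(2*0²) = 16*(2*0) = 16*0 = 0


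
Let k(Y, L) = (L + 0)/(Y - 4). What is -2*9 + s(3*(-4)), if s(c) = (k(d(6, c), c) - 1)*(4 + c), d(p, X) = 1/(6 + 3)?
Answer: -1214/35 ≈ -34.686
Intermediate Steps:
d(p, X) = ⅑ (d(p, X) = 1/9 = ⅑)
k(Y, L) = L/(-4 + Y)
s(c) = (-1 - 9*c/35)*(4 + c) (s(c) = (c/(-4 + ⅑) - 1)*(4 + c) = (c/(-35/9) - 1)*(4 + c) = (c*(-9/35) - 1)*(4 + c) = (-9*c/35 - 1)*(4 + c) = (-1 - 9*c/35)*(4 + c))
-2*9 + s(3*(-4)) = -2*9 + (-4 - 213*(-4)/35 - 9*(3*(-4))²/35) = -18 + (-4 - 71/35*(-12) - 9/35*(-12)²) = -18 + (-4 + 852/35 - 9/35*144) = -18 + (-4 + 852/35 - 1296/35) = -18 - 584/35 = -1214/35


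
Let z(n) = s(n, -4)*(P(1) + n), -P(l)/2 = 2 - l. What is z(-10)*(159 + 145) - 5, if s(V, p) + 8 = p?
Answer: 43771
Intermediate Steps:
s(V, p) = -8 + p
P(l) = -4 + 2*l (P(l) = -2*(2 - l) = -4 + 2*l)
z(n) = 24 - 12*n (z(n) = (-8 - 4)*((-4 + 2*1) + n) = -12*((-4 + 2) + n) = -12*(-2 + n) = 24 - 12*n)
z(-10)*(159 + 145) - 5 = (24 - 12*(-10))*(159 + 145) - 5 = (24 + 120)*304 - 5 = 144*304 - 5 = 43776 - 5 = 43771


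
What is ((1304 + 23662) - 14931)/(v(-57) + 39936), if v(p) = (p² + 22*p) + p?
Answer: 3345/13958 ≈ 0.23965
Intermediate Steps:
v(p) = p² + 23*p
((1304 + 23662) - 14931)/(v(-57) + 39936) = ((1304 + 23662) - 14931)/(-57*(23 - 57) + 39936) = (24966 - 14931)/(-57*(-34) + 39936) = 10035/(1938 + 39936) = 10035/41874 = 10035*(1/41874) = 3345/13958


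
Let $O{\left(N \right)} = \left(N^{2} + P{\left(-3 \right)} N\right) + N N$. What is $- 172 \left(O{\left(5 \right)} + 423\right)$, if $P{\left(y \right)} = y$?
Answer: $-78776$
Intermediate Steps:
$O{\left(N \right)} = - 3 N + 2 N^{2}$ ($O{\left(N \right)} = \left(N^{2} - 3 N\right) + N N = \left(N^{2} - 3 N\right) + N^{2} = - 3 N + 2 N^{2}$)
$- 172 \left(O{\left(5 \right)} + 423\right) = - 172 \left(5 \left(-3 + 2 \cdot 5\right) + 423\right) = - 172 \left(5 \left(-3 + 10\right) + 423\right) = - 172 \left(5 \cdot 7 + 423\right) = - 172 \left(35 + 423\right) = \left(-172\right) 458 = -78776$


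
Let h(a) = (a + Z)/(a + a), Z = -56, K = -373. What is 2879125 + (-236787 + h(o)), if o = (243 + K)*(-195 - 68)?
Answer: 90341553287/34190 ≈ 2.6423e+6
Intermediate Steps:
o = 34190 (o = (243 - 373)*(-195 - 68) = -130*(-263) = 34190)
h(a) = (-56 + a)/(2*a) (h(a) = (a - 56)/(a + a) = (-56 + a)/((2*a)) = (-56 + a)*(1/(2*a)) = (-56 + a)/(2*a))
2879125 + (-236787 + h(o)) = 2879125 + (-236787 + (½)*(-56 + 34190)/34190) = 2879125 + (-236787 + (½)*(1/34190)*34134) = 2879125 + (-236787 + 17067/34190) = 2879125 - 8095730463/34190 = 90341553287/34190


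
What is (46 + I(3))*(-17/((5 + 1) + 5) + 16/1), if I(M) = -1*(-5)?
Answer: 8109/11 ≈ 737.18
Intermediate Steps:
I(M) = 5
(46 + I(3))*(-17/((5 + 1) + 5) + 16/1) = (46 + 5)*(-17/((5 + 1) + 5) + 16/1) = 51*(-17/(6 + 5) + 16*1) = 51*(-17/11 + 16) = 51*(159/11) = 8109/11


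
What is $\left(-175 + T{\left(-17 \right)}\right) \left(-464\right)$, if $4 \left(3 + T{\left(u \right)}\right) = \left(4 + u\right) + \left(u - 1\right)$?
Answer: $86188$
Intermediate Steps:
$T{\left(u \right)} = - \frac{9}{4} + \frac{u}{2}$ ($T{\left(u \right)} = -3 + \frac{\left(4 + u\right) + \left(u - 1\right)}{4} = -3 + \frac{\left(4 + u\right) + \left(-1 + u\right)}{4} = -3 + \frac{3 + 2 u}{4} = -3 + \left(\frac{3}{4} + \frac{u}{2}\right) = - \frac{9}{4} + \frac{u}{2}$)
$\left(-175 + T{\left(-17 \right)}\right) \left(-464\right) = \left(-175 + \left(- \frac{9}{4} + \frac{1}{2} \left(-17\right)\right)\right) \left(-464\right) = \left(-175 - \frac{43}{4}\right) \left(-464\right) = \left(- \frac{743}{4}\right) \left(-464\right) = 86188$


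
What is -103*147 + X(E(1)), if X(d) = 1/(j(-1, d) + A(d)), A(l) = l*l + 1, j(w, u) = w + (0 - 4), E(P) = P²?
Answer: -45424/3 ≈ -15141.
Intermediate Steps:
j(w, u) = -4 + w (j(w, u) = w - 4 = -4 + w)
A(l) = 1 + l² (A(l) = l² + 1 = 1 + l²)
X(d) = 1/(-4 + d²) (X(d) = 1/((-4 - 1) + (1 + d²)) = 1/(-5 + (1 + d²)) = 1/(-4 + d²))
-103*147 + X(E(1)) = -103*147 + 1/(-4 + (1²)²) = -15141 + 1/(-4 + 1²) = -15141 + 1/(-4 + 1) = -15141 + 1/(-3) = -15141 - ⅓ = -45424/3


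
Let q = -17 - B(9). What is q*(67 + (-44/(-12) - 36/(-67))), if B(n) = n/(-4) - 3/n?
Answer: -618994/603 ≈ -1026.5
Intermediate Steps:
B(n) = -3/n - n/4 (B(n) = n*(-¼) - 3/n = -n/4 - 3/n = -3/n - n/4)
q = -173/12 (q = -17 - (-3/9 - ¼*9) = -17 - (-3*⅑ - 9/4) = -17 - (-⅓ - 9/4) = -17 - 1*(-31/12) = -17 + 31/12 = -173/12 ≈ -14.417)
q*(67 + (-44/(-12) - 36/(-67))) = -173*(67 + (-44/(-12) - 36/(-67)))/12 = -173*(67 + (-44*(-1/12) - 36*(-1/67)))/12 = -173*(67 + (11/3 + 36/67))/12 = -173*(67 + 845/201)/12 = -173/12*14312/201 = -618994/603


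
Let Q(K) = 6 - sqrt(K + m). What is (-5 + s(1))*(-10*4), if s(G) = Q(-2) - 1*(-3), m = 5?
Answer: -160 + 40*sqrt(3) ≈ -90.718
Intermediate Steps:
Q(K) = 6 - sqrt(5 + K) (Q(K) = 6 - sqrt(K + 5) = 6 - sqrt(5 + K))
s(G) = 9 - sqrt(3) (s(G) = (6 - sqrt(5 - 2)) - 1*(-3) = (6 - sqrt(3)) + 3 = 9 - sqrt(3))
(-5 + s(1))*(-10*4) = (-5 + (9 - sqrt(3)))*(-10*4) = (4 - sqrt(3))*(-40) = -160 + 40*sqrt(3)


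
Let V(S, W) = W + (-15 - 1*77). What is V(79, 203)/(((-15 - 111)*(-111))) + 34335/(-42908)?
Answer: -2141651/2703204 ≈ -0.79226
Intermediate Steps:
V(S, W) = -92 + W (V(S, W) = W + (-15 - 77) = W - 92 = -92 + W)
V(79, 203)/(((-15 - 111)*(-111))) + 34335/(-42908) = (-92 + 203)/(((-15 - 111)*(-111))) + 34335/(-42908) = 111/((-126*(-111))) + 34335*(-1/42908) = 111/13986 - 34335/42908 = 111*(1/13986) - 34335/42908 = 1/126 - 34335/42908 = -2141651/2703204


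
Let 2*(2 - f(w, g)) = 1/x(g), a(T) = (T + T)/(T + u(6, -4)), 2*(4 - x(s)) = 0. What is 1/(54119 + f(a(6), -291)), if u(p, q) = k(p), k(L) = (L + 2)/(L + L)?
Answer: 8/432967 ≈ 1.8477e-5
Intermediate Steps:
x(s) = 4 (x(s) = 4 - ½*0 = 4 + 0 = 4)
k(L) = (2 + L)/(2*L) (k(L) = (2 + L)/((2*L)) = (2 + L)*(1/(2*L)) = (2 + L)/(2*L))
u(p, q) = (2 + p)/(2*p)
a(T) = 2*T/(⅔ + T) (a(T) = (T + T)/(T + (½)*(2 + 6)/6) = (2*T)/(T + (½)*(⅙)*8) = (2*T)/(T + ⅔) = (2*T)/(⅔ + T) = 2*T/(⅔ + T))
f(w, g) = 15/8 (f(w, g) = 2 - ½/4 = 2 - ½*¼ = 2 - ⅛ = 15/8)
1/(54119 + f(a(6), -291)) = 1/(54119 + 15/8) = 1/(432967/8) = 8/432967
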